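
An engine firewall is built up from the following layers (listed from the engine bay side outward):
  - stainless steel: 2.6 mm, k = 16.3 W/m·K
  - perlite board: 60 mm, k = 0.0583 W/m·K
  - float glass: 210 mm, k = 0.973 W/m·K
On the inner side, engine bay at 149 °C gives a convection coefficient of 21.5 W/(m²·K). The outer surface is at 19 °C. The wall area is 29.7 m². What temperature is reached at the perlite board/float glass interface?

T ≈ 40.7 °C

Series thermal resistances:
R_inner film = 1/(h_i·A) = 1/(21.5×29.7) = 0.001566 K/W
R_stainless steel = L/(kA) = 0.0026/(16.3×29.7) = 5.371×10^-6 K/W
R_perlite board = L/(kA) = 0.06/(0.0583×29.7) = 0.03465 K/W
R_float glass = L/(kA) = 0.21/(0.973×29.7) = 0.007267 K/W
R_total = 0.04349 K/W;  Q = ΔT/R_total = 130/0.04349 = 2989 W
T_interface = T_inner − Q·ΣR(inner→interface) = 149 − 2990×0.03622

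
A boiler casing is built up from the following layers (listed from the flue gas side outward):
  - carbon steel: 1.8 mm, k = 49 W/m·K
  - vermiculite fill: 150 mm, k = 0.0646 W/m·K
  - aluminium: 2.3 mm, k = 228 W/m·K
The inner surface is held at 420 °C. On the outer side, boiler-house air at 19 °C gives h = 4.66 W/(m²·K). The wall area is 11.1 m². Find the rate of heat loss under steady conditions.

Model the wall as resistances in series:
R_carbon steel = L/(kA) = 0.0018/(49×11.1) = 3.309×10^-6 K/W
R_vermiculite fill = L/(kA) = 0.15/(0.0646×11.1) = 0.2092 K/W
R_aluminium = L/(kA) = 0.0023/(228×11.1) = 9.088×10^-7 K/W
R_outer film = 1/(h_o·A) = 1/(4.66×11.1) = 0.01933 K/W
R_total = 0.2285 K/W
Q = ΔT / R_total = 401 / 0.2285

Q ≈ 1750 W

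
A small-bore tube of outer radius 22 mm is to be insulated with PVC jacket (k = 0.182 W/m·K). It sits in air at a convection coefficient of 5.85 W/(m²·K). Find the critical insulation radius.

r_cr ≈ 31.1 mm

For a cylinder r_cr = k/h = 0.182/5.85
r_cr = 31.1 mm; since the bare radius (22 mm) is below r_cr, adding a thin layer of insulation will *increase* heat loss.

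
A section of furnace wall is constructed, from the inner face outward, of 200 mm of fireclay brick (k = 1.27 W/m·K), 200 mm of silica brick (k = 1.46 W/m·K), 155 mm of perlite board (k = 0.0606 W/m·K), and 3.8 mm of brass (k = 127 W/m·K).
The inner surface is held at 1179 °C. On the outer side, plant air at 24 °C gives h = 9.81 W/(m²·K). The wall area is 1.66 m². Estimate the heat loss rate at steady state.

Series thermal resistances:
R_fireclay brick = L/(kA) = 0.2/(1.27×1.66) = 0.09487 K/W
R_silica brick = L/(kA) = 0.2/(1.46×1.66) = 0.08252 K/W
R_perlite board = L/(kA) = 0.155/(0.0606×1.66) = 1.541 K/W
R_brass = L/(kA) = 0.0038/(127×1.66) = 1.802×10^-5 K/W
R_outer film = 1/(h_o·A) = 1/(9.81×1.66) = 0.06141 K/W
R_total = 1.78 K/W
Q = ΔT / R_total = 1155 / 1.78

Q ≈ 649 W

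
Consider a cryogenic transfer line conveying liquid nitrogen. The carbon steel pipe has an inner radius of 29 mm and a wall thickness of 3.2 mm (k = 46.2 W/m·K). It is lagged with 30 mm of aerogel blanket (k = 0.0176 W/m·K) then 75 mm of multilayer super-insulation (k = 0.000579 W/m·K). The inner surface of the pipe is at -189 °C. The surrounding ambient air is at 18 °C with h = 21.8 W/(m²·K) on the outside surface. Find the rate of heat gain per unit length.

Per-layer cylindrical resistances, series-summed:
R_carbon steel pipe wall = ln(32.2/29)/(2π×46.2×1) = 3.606×10^-4 K/W
R_aerogel blanket = ln(62.2/32.2)/(2π×0.0176×1) = 5.954 K/W
R_multilayer super-insulation = ln(137.2/62.2)/(2π×0.000579×1) = 217.5 K/W
R_outer film = 1/(h_o·2πr_oL) = 1/(21.8×2π×0.1372×1) = 0.05321 K/W
R_total = 223.5 K/W
Q = ΔT/R_total = 207/223.5

q′ ≈ 0.926 W/m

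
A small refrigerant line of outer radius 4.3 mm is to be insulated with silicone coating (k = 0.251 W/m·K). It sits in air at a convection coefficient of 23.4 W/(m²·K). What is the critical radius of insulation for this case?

r_cr ≈ 10.7 mm

For a cylinder r_cr = k/h = 0.251/23.4
r_cr = 10.7 mm; since the bare radius (4.3 mm) is below r_cr, adding a thin layer of insulation will *increase* heat loss.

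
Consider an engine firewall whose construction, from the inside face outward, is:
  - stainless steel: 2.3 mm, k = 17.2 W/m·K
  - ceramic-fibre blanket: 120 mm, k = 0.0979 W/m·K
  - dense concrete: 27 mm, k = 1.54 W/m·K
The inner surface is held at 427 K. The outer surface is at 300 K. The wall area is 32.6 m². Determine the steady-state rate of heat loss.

Q ≈ 3330 W

Model the wall as resistances in series:
R_stainless steel = L/(kA) = 0.0023/(17.2×32.6) = 4.102×10^-6 K/W
R_ceramic-fibre blanket = L/(kA) = 0.12/(0.0979×32.6) = 0.0376 K/W
R_dense concrete = L/(kA) = 0.027/(1.54×32.6) = 5.378×10^-4 K/W
R_total = 0.03814 K/W
Q = ΔT / R_total = 127 / 0.03814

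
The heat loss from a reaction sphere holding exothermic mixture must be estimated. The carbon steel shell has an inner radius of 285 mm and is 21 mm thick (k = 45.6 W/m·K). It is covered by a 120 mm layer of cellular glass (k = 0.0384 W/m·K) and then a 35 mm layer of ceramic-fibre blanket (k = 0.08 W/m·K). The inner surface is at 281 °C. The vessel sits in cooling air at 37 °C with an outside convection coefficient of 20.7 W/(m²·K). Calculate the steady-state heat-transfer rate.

Q ≈ 116 W

For a spherical shell R = (1/r₁ − 1/r₂)/(4πk); film R = 1/(h·4πr²). In series:
R_carbon steel shell = (1/0.285 − 1/0.306)/(4π×45.6) = 4.202×10^-4 K/W
R_cellular glass = (1/0.306 − 1/0.426)/(4π×0.0384) = 1.908 K/W
R_ceramic-fibre blanket = (1/0.426 − 1/0.461)/(4π×0.08) = 0.1773 K/W
R_outer film = 1/(h·4πr_o²) = 1/(20.7×4π×0.461²) = 0.01809 K/W
R_total = 2.103 K/W
Q = ΔT/R_total = 244/2.103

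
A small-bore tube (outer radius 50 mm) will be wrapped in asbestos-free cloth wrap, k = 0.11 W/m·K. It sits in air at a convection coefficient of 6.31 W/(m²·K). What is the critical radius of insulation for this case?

r_cr ≈ 17.4 mm

For a cylinder r_cr = k/h = 0.11/6.31
r_cr = 17.4 mm; since the bare radius (50 mm) is above r_cr, any added insulation will reduce heat loss.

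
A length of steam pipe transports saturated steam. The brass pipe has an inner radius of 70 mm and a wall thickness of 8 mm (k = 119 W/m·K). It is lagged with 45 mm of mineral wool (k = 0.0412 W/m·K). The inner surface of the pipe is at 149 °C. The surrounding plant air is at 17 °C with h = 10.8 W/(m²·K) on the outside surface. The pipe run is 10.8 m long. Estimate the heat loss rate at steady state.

Q ≈ 759 W

Cylindrical conduction, so R = ln(r₂/r₁)/(2πkL) per layer, in series:
R_brass pipe wall = ln(78/70)/(2π×119×10.8) = 1.34×10^-5 K/W
R_mineral wool = ln(123/78)/(2π×0.0412×10.8) = 0.1629 K/W
R_outer film = 1/(h_o·2πr_oL) = 1/(10.8×2π×0.123×10.8) = 0.01109 K/W
R_total = 0.174 K/W
Q = ΔT/R_total = 132/0.174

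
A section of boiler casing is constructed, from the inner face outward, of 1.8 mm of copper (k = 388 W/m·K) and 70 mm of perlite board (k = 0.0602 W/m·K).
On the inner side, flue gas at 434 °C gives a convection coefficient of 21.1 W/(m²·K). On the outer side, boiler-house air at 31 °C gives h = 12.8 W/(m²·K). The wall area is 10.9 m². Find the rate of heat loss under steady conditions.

Model the wall as resistances in series:
R_inner film = 1/(h_i·A) = 1/(21.1×10.9) = 0.004348 K/W
R_copper = L/(kA) = 0.0018/(388×10.9) = 4.256×10^-7 K/W
R_perlite board = L/(kA) = 0.07/(0.0602×10.9) = 0.1067 K/W
R_outer film = 1/(h_o·A) = 1/(12.8×10.9) = 0.007167 K/W
R_total = 0.1182 K/W
Q = ΔT / R_total = 403 / 0.1182

Q ≈ 3410 W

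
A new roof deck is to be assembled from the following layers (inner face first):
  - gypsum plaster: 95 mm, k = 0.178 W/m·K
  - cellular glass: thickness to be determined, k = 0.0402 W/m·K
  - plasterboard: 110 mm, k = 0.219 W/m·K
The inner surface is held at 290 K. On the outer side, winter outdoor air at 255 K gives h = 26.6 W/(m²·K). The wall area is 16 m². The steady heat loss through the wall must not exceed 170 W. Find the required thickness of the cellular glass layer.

Series thermal resistances:
R_gypsum plaster = L/(kA) = 0.095/(0.178×16) = 0.03336 K/W
R_plasterboard = L/(kA) = 0.11/(0.219×16) = 0.03139 K/W
R_outer film = 1/(h_o·A) = 1/(26.6×16) = 0.00235 K/W
Sum of the known resistances R_other = 0.0671 K/W
Required total resistance R_tot = ΔT/Q_allow = 35/170 = 0.2059 K/W
R_cellular glass = R_tot − R_other = 0.1388 K/W
L = R·k·A = 0.1388×0.0402×16

L ≈ 89.3 mm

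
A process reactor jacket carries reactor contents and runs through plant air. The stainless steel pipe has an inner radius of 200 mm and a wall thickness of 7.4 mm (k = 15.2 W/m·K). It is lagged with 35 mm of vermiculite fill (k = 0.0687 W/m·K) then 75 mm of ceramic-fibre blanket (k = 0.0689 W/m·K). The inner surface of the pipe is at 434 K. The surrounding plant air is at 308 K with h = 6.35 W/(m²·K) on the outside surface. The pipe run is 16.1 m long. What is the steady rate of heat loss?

For a radial system each layer contributes R = ln(r_out/r_in)/(2πkL); films add R = 1/(hA).
R_stainless steel pipe wall = ln(207.4/200)/(2π×15.2×16.1) = 2.363×10^-5 K/W
R_vermiculite fill = ln(242.4/207.4)/(2π×0.0687×16.1) = 0.02244 K/W
R_ceramic-fibre blanket = ln(317.4/242.4)/(2π×0.0689×16.1) = 0.03868 K/W
R_outer film = 1/(h_o·2πr_oL) = 1/(6.35×2π×0.3174×16.1) = 0.004905 K/W
R_total = 0.06604 K/W
Q = ΔT/R_total = 126/0.06604

Q ≈ 1910 W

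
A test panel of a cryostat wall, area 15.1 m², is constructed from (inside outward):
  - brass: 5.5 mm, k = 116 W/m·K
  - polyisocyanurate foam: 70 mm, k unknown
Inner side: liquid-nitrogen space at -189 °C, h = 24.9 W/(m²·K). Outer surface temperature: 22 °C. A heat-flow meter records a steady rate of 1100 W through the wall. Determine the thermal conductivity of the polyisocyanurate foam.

Thermal resistances in series:
R_inner film = 1/(h_i·A) = 1/(24.9×15.1) = 0.00266 K/W
R_brass = L/(kA) = 0.0055/(116×15.1) = 3.14×10^-6 K/W
Sum of known resistances R_other = 0.002663 K/W
Total R = ΔT/Q = 211/1100 = 0.1918 K/W
R_polyisocyanurate foam = R_total − R_other = 0.1892 K/W
k = L/(R·A) = 0.07/(0.1892×15.1)

k ≈ 0.0245 W/(m·K)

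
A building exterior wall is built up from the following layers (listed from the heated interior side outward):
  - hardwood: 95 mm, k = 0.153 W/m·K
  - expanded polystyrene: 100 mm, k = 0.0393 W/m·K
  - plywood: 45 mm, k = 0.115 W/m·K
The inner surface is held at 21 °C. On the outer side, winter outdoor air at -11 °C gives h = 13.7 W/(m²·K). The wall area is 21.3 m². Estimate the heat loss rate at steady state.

Q ≈ 188 W

Thermal resistances in series:
R_hardwood = L/(kA) = 0.095/(0.153×21.3) = 0.02915 K/W
R_expanded polystyrene = L/(kA) = 0.1/(0.0393×21.3) = 0.1195 K/W
R_plywood = L/(kA) = 0.045/(0.115×21.3) = 0.01837 K/W
R_outer film = 1/(h_o·A) = 1/(13.7×21.3) = 0.003427 K/W
R_total = 0.1704 K/W
Q = ΔT / R_total = 32 / 0.1704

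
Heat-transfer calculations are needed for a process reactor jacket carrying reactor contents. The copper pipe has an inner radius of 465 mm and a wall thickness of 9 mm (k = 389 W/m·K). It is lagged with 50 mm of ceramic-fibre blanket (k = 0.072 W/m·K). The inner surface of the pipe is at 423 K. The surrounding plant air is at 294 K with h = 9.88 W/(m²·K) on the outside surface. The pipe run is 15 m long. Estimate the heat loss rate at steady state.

Radial resistances (cylindrical: R_cond = ln(r_o/r_i)/(2πkL), R_conv = 1/(h·2πrL)):
R_copper pipe wall = ln(474/465)/(2π×389×15) = 5.229×10^-7 K/W
R_ceramic-fibre blanket = ln(524/474)/(2π×0.072×15) = 0.01478 K/W
R_outer film = 1/(h_o·2πr_oL) = 1/(9.88×2π×0.524×15) = 0.002049 K/W
R_total = 0.01683 K/W
Q = ΔT/R_total = 129/0.01683

Q ≈ 7670 W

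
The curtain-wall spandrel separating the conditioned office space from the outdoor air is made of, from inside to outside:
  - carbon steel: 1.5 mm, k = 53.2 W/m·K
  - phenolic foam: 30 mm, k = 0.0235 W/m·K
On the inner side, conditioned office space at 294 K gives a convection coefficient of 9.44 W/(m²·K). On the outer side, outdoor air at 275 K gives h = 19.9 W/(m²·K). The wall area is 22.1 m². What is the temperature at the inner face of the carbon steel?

Series thermal resistances:
R_inner film = 1/(h_i·A) = 1/(9.44×22.1) = 0.004793 K/W
R_carbon steel = L/(kA) = 0.0015/(53.2×22.1) = 1.276×10^-6 K/W
R_phenolic foam = L/(kA) = 0.03/(0.0235×22.1) = 0.05776 K/W
R_outer film = 1/(h_o·A) = 1/(19.9×22.1) = 0.002274 K/W
R_total = 0.06483 K/W;  Q = ΔT/R_total = 19/0.06483 = 293.1 W
T_interface = T_inner − Q·ΣR(inner→interface) = 294 − 293×0.004793

T ≈ 293 K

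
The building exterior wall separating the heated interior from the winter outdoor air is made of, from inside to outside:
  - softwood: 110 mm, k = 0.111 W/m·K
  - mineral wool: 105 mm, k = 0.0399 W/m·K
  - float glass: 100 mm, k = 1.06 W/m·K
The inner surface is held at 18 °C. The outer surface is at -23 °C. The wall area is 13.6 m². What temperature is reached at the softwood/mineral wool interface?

T ≈ 7.07 °C

Thermal resistances in series:
R_softwood = L/(kA) = 0.11/(0.111×13.6) = 0.07287 K/W
R_mineral wool = L/(kA) = 0.105/(0.0399×13.6) = 0.1935 K/W
R_float glass = L/(kA) = 0.1/(1.06×13.6) = 0.006937 K/W
R_total = 0.2733 K/W;  Q = ΔT/R_total = 41/0.2733 = 150 W
T_interface = T_inner − Q·ΣR(inner→interface) = 18 − 150×0.07287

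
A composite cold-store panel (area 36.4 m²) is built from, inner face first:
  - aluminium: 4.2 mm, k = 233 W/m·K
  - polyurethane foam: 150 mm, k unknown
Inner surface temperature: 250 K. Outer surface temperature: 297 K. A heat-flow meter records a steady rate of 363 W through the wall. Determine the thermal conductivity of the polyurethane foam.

Treating each layer as a thermal resistance in series:
R_aluminium = L/(kA) = 0.0042/(233×36.4) = 4.952×10^-7 K/W
Sum of known resistances R_other = 4.952×10^-7 K/W
Total R = ΔT/Q = 47/363 = 0.1295 K/W
R_polyurethane foam = R_total − R_other = 0.1295 K/W
k = L/(R·A) = 0.15/(0.1295×36.4)

k ≈ 0.0318 W/(m·K)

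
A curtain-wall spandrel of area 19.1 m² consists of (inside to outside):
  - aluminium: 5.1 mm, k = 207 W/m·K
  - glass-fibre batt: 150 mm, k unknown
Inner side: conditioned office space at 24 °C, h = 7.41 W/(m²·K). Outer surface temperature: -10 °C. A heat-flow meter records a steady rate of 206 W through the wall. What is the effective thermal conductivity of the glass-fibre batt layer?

k ≈ 0.0497 W/(m·K)

Series thermal resistances:
R_inner film = 1/(h_i·A) = 1/(7.41×19.1) = 0.007066 K/W
R_aluminium = L/(kA) = 0.0051/(207×19.1) = 1.29×10^-6 K/W
Sum of known resistances R_other = 0.007067 K/W
Total R = ΔT/Q = 34/206 = 0.165 K/W
R_glass-fibre batt = R_total − R_other = 0.158 K/W
k = L/(R·A) = 0.15/(0.158×19.1)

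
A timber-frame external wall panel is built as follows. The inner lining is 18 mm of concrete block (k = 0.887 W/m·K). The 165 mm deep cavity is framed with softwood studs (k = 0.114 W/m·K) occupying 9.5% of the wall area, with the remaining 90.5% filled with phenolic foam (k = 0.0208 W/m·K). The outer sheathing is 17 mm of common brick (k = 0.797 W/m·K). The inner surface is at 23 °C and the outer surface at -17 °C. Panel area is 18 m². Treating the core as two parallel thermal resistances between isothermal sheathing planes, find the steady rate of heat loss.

Q ≈ 128 W

Sheathing layers in series; stud and cavity paths in parallel between them.
R_inner = 0.018/(0.887×18) = 0.001127 K/W
R_stud  = 0.165/(0.114×0.095×18) = 0.8464 K/W
R_cav   = 0.165/(0.0208×0.905×18) = 0.487 K/W
1/R_core = 1/R_stud + 1/R_cav → R_core = 0.3091 K/W
R_outer = 0.017/(0.797×18) = 0.001185 K/W
R_total = 0.3114 K/W
Q = ΔT/R_total = 40/0.3114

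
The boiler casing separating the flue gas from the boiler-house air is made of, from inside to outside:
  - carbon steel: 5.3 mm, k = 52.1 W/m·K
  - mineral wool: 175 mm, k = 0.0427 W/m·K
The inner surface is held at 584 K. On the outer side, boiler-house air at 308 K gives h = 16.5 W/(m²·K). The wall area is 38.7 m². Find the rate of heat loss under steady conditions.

Q ≈ 2570 W

Thermal resistances in series:
R_carbon steel = L/(kA) = 0.0053/(52.1×38.7) = 2.629×10^-6 K/W
R_mineral wool = L/(kA) = 0.175/(0.0427×38.7) = 0.1059 K/W
R_outer film = 1/(h_o·A) = 1/(16.5×38.7) = 0.001566 K/W
R_total = 0.1075 K/W
Q = ΔT / R_total = 276 / 0.1075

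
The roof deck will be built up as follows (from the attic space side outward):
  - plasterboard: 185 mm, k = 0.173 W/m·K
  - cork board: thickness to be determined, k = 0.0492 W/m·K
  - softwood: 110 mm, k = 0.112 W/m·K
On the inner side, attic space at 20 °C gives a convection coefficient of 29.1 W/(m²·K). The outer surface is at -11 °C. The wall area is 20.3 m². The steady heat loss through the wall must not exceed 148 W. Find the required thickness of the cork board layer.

L ≈ 107 mm

Treating each layer as a thermal resistance in series:
R_inner film = 1/(h_i·A) = 1/(29.1×20.3) = 0.001693 K/W
R_plasterboard = L/(kA) = 0.185/(0.173×20.3) = 0.05268 K/W
R_softwood = L/(kA) = 0.11/(0.112×20.3) = 0.04838 K/W
Sum of the known resistances R_other = 0.1028 K/W
Required total resistance R_tot = ΔT/Q_allow = 31/148 = 0.2095 K/W
R_cork board = R_tot − R_other = 0.1067 K/W
L = R·k·A = 0.1067×0.0492×20.3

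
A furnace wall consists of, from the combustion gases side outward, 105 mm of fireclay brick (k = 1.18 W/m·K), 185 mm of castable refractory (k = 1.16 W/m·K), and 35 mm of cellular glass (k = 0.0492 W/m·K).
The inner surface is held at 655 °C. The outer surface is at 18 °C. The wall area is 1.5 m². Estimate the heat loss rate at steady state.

Q ≈ 995 W

Using the resistance-network approach (series):
R_fireclay brick = L/(kA) = 0.105/(1.18×1.5) = 0.05932 K/W
R_castable refractory = L/(kA) = 0.185/(1.16×1.5) = 0.1063 K/W
R_cellular glass = L/(kA) = 0.035/(0.0492×1.5) = 0.4743 K/W
R_total = 0.6399 K/W
Q = ΔT / R_total = 637 / 0.6399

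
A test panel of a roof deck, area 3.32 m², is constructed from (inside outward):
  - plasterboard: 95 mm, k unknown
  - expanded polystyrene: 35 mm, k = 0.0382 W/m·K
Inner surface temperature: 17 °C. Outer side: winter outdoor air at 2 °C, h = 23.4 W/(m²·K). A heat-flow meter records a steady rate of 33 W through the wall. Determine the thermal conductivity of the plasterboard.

Using the resistance-network approach (series):
R_expanded polystyrene = L/(kA) = 0.035/(0.0382×3.32) = 0.276 K/W
R_outer film = 1/(h_o·A) = 1/(23.4×3.32) = 0.01287 K/W
Sum of known resistances R_other = 0.2888 K/W
Total R = ΔT/Q = 15/33 = 0.4545 K/W
R_plasterboard = R_total − R_other = 0.1657 K/W
k = L/(R·A) = 0.095/(0.1657×3.32)

k ≈ 0.173 W/(m·K)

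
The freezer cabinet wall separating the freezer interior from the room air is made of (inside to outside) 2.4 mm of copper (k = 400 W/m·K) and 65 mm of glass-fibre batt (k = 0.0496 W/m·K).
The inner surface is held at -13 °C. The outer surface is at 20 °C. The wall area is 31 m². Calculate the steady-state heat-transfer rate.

Thermal resistances in series:
R_copper = L/(kA) = 0.0024/(400×31) = 1.935×10^-7 K/W
R_glass-fibre batt = L/(kA) = 0.065/(0.0496×31) = 0.04227 K/W
R_total = 0.04227 K/W
Q = ΔT / R_total = 33 / 0.04227

Q ≈ 781 W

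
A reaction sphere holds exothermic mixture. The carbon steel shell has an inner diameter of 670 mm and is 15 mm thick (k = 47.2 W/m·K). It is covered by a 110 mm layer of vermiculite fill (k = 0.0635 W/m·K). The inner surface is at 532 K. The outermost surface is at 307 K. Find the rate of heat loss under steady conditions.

Radial (spherical) resistances in series:
R_carbon steel shell = (1/0.335 − 1/0.35)/(4π×47.2) = 2.157×10^-4 K/W
R_vermiculite fill = (1/0.35 − 1/0.46)/(4π×0.0635) = 0.8562 K/W
R_total = 0.8564 K/W
Q = ΔT/R_total = 225/0.8564

Q ≈ 263 W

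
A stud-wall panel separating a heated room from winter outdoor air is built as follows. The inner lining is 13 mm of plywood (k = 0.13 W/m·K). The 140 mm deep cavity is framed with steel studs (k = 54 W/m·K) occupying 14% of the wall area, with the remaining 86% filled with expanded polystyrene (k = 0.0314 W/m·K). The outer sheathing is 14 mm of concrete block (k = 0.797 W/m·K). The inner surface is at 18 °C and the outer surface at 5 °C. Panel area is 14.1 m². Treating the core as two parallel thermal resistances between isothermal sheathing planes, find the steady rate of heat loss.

Q ≈ 1350 W

Sheathing layers in series; stud and cavity paths in parallel between them.
R_inner = 0.013/(0.13×14.1) = 0.007092 K/W
R_stud  = 0.14/(54×0.14×14.1) = 0.001313 K/W
R_cav   = 0.14/(0.0314×0.86×14.1) = 0.3677 K/W
1/R_core = 1/R_stud + 1/R_cav → R_core = 0.001309 K/W
R_outer = 0.014/(0.797×14.1) = 0.001246 K/W
R_total = 0.009647 K/W
Q = ΔT/R_total = 13/0.009647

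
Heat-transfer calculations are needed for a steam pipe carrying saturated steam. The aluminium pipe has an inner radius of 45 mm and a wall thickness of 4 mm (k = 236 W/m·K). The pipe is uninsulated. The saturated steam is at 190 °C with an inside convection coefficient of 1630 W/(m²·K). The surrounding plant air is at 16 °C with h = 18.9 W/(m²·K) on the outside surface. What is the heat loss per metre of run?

Per-layer cylindrical resistances, series-summed:
R_inner film = 1/(h_i·2πr₁L) = 1/(1630×2π×0.045×1) = 0.00217 K/W
R_aluminium pipe wall = ln(49/45)/(2π×236×1) = 5.743×10^-5 K/W
R_outer film = 1/(h_o·2πr_oL) = 1/(18.9×2π×0.049×1) = 0.1719 K/W
R_total = 0.1741 K/W
Q = ΔT/R_total = 174/0.1741

q′ ≈ 1000 W/m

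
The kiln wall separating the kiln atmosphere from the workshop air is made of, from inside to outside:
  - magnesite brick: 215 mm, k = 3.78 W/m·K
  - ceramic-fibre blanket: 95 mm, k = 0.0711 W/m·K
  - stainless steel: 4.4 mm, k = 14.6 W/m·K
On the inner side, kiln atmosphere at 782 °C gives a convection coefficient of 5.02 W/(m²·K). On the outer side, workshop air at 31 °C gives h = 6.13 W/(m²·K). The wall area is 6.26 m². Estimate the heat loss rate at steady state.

Treating each layer as a thermal resistance in series:
R_inner film = 1/(h_i·A) = 1/(5.02×6.26) = 0.03182 K/W
R_magnesite brick = L/(kA) = 0.215/(3.78×6.26) = 0.009086 K/W
R_ceramic-fibre blanket = L/(kA) = 0.095/(0.0711×6.26) = 0.2134 K/W
R_stainless steel = L/(kA) = 0.0044/(14.6×6.26) = 4.814×10^-5 K/W
R_outer film = 1/(h_o·A) = 1/(6.13×6.26) = 0.02606 K/W
R_total = 0.2805 K/W
Q = ΔT / R_total = 751 / 0.2805

Q ≈ 2680 W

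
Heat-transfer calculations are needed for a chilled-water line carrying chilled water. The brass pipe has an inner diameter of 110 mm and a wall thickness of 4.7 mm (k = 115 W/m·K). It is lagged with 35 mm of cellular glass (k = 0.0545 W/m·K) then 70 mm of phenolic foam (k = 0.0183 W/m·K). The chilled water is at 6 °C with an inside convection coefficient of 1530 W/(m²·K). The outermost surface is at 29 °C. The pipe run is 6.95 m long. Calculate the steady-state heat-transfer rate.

Treating each annulus and film as a series resistance:
R_inner film = 1/(h_i·2πr₁L) = 1/(1530×2π×0.055×6.95) = 2.721×10^-4 K/W
R_brass pipe wall = ln(59.7/55)/(2π×115×6.95) = 1.633×10^-5 K/W
R_cellular glass = ln(94.7/59.7)/(2π×0.0545×6.95) = 0.1939 K/W
R_phenolic foam = ln(164.7/94.7)/(2π×0.0183×6.95) = 0.6925 K/W
R_total = 0.8867 K/W
Q = ΔT/R_total = 23/0.8867

Q ≈ 25.9 W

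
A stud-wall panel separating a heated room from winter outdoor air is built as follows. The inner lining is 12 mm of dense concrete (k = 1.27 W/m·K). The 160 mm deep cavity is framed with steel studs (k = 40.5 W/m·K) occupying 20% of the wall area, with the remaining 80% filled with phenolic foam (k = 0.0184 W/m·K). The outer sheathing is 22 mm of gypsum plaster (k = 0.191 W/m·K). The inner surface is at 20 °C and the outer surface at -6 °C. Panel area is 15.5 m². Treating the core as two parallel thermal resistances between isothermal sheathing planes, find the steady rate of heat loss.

Sheathing layers in series; stud and cavity paths in parallel between them.
R_inner = 0.012/(1.27×15.5) = 6.096×10^-4 K/W
R_stud  = 0.16/(40.5×0.2×15.5) = 0.001274 K/W
R_cav   = 0.16/(0.0184×0.8×15.5) = 0.7013 K/W
1/R_core = 1/R_stud + 1/R_cav → R_core = 0.001272 K/W
R_outer = 0.022/(0.191×15.5) = 0.007431 K/W
R_total = 0.009313 K/W
Q = ΔT/R_total = 26/0.009313

Q ≈ 2790 W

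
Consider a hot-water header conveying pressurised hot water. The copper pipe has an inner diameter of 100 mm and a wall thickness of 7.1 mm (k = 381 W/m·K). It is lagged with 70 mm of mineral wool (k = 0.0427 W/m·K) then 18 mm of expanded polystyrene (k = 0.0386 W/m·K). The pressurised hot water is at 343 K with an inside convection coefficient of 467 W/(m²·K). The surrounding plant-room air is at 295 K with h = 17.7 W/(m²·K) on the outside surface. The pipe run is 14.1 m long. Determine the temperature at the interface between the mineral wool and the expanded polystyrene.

Cylindrical conduction, so R = ln(r₂/r₁)/(2πkL) per layer, in series:
R_inner film = 1/(h_i·2πr₁L) = 1/(467×2π×0.05×14.1) = 4.834×10^-4 K/W
R_copper pipe wall = ln(57.1/50)/(2π×381×14.1) = 3.934×10^-6 K/W
R_mineral wool = ln(127.1/57.1)/(2π×0.0427×14.1) = 0.2115 K/W
R_expanded polystyrene = ln(145.1/127.1)/(2π×0.0386×14.1) = 0.03873 K/W
R_outer film = 1/(h_o·2πr_oL) = 1/(17.7×2π×0.1451×14.1) = 0.004395 K/W
R_total = 0.2551 K/W
Q = ΔT/R_total = 48/0.2551
Q = 188 W
T_interface = T_inner − Q·ΣR(inner→interface) = 343 − 188×0.212

T ≈ 303 K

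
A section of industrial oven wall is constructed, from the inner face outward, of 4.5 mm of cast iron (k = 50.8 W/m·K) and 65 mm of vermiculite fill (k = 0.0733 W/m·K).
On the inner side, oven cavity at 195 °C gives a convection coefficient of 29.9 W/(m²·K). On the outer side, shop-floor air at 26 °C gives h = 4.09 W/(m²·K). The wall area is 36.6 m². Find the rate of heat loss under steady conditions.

Q ≈ 5310 W

Model the wall as resistances in series:
R_inner film = 1/(h_i·A) = 1/(29.9×36.6) = 9.138×10^-4 K/W
R_cast iron = L/(kA) = 0.0045/(50.8×36.6) = 2.42×10^-6 K/W
R_vermiculite fill = L/(kA) = 0.065/(0.0733×36.6) = 0.02423 K/W
R_outer film = 1/(h_o·A) = 1/(4.09×36.6) = 0.00668 K/W
R_total = 0.03183 K/W
Q = ΔT / R_total = 169 / 0.03183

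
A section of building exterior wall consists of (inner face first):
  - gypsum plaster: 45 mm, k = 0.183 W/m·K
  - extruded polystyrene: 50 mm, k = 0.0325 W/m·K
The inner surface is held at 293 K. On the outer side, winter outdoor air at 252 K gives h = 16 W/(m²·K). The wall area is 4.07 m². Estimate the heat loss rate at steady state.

Treating each layer as a thermal resistance in series:
R_gypsum plaster = L/(kA) = 0.045/(0.183×4.07) = 0.06042 K/W
R_extruded polystyrene = L/(kA) = 0.05/(0.0325×4.07) = 0.378 K/W
R_outer film = 1/(h_o·A) = 1/(16×4.07) = 0.01536 K/W
R_total = 0.4538 K/W
Q = ΔT / R_total = 41 / 0.4538

Q ≈ 90.4 W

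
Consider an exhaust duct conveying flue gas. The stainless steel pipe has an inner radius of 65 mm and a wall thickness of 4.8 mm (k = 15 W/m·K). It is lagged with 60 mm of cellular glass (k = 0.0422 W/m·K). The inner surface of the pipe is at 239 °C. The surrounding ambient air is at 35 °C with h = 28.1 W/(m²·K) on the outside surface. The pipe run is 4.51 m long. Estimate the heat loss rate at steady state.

Q ≈ 386 W

For a radial system each layer contributes R = ln(r_out/r_in)/(2πkL); films add R = 1/(hA).
R_stainless steel pipe wall = ln(69.8/65)/(2π×15×4.51) = 1.676×10^-4 K/W
R_cellular glass = ln(129.8/69.8)/(2π×0.0422×4.51) = 0.5188 K/W
R_outer film = 1/(h_o·2πr_oL) = 1/(28.1×2π×0.1298×4.51) = 0.009675 K/W
R_total = 0.5286 K/W
Q = ΔT/R_total = 204/0.5286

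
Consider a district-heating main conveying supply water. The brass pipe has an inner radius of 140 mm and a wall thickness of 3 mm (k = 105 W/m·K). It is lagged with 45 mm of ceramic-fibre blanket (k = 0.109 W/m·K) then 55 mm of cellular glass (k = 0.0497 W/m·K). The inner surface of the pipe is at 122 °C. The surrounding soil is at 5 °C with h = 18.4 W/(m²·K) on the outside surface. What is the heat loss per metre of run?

q′ ≈ 93.1 W/m

Radial resistances (cylindrical: R_cond = ln(r_o/r_i)/(2πkL), R_conv = 1/(h·2πrL)):
R_brass pipe wall = ln(143/140)/(2π×105×1) = 3.214×10^-5 K/W
R_ceramic-fibre blanket = ln(188/143)/(2π×0.109×1) = 0.3995 K/W
R_cellular glass = ln(243/188)/(2π×0.0497×1) = 0.8218 K/W
R_outer film = 1/(h_o·2πr_oL) = 1/(18.4×2π×0.243×1) = 0.0356 K/W
R_total = 1.257 K/W
Q = ΔT/R_total = 117/1.257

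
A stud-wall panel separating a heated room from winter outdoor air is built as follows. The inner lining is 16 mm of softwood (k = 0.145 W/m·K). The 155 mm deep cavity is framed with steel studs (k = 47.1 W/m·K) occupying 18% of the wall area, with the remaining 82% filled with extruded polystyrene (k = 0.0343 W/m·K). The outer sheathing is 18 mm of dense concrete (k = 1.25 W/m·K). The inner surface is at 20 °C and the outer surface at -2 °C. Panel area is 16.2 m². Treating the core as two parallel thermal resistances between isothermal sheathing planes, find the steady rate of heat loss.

Q ≈ 2490 W

Sheathing layers in series; stud and cavity paths in parallel between them.
R_inner = 0.016/(0.145×16.2) = 0.006811 K/W
R_stud  = 0.155/(47.1×0.18×16.2) = 0.001129 K/W
R_cav   = 0.155/(0.0343×0.82×16.2) = 0.3402 K/W
1/R_core = 1/R_stud + 1/R_cav → R_core = 0.001125 K/W
R_outer = 0.018/(1.25×16.2) = 8.889×10^-4 K/W
R_total = 0.008825 K/W
Q = ΔT/R_total = 22/0.008825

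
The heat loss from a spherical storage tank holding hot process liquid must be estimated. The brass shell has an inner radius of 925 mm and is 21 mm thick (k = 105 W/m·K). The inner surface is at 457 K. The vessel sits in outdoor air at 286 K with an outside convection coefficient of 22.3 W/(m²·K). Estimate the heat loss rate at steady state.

Radial (spherical) resistances in series:
R_brass shell = (1/0.925 − 1/0.946)/(4π×105) = 1.819×10^-5 K/W
R_outer film = 1/(h·4πr_o²) = 1/(22.3×4π×0.946²) = 0.003988 K/W
R_total = 0.004006 K/W
Q = ΔT/R_total = 171/0.004006

Q ≈ 42700 W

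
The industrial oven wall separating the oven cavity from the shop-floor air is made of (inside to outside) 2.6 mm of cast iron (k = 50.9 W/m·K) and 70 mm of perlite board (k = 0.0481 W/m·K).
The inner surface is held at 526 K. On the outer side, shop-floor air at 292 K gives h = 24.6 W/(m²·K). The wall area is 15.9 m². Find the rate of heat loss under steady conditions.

Q ≈ 2490 W

Treating each layer as a thermal resistance in series:
R_cast iron = L/(kA) = 0.0026/(50.9×15.9) = 3.213×10^-6 K/W
R_perlite board = L/(kA) = 0.07/(0.0481×15.9) = 0.09153 K/W
R_outer film = 1/(h_o·A) = 1/(24.6×15.9) = 0.002557 K/W
R_total = 0.09409 K/W
Q = ΔT / R_total = 234 / 0.09409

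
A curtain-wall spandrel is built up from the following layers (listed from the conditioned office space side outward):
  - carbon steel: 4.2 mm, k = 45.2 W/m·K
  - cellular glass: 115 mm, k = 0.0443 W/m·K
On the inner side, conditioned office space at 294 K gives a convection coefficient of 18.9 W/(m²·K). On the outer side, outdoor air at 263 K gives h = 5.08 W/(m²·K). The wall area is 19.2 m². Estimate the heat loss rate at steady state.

Treating each layer as a thermal resistance in series:
R_inner film = 1/(h_i·A) = 1/(18.9×19.2) = 0.002756 K/W
R_carbon steel = L/(kA) = 0.0042/(45.2×19.2) = 4.84×10^-6 K/W
R_cellular glass = L/(kA) = 0.115/(0.0443×19.2) = 0.1352 K/W
R_outer film = 1/(h_o·A) = 1/(5.08×19.2) = 0.01025 K/W
R_total = 0.1482 K/W
Q = ΔT / R_total = 31 / 0.1482

Q ≈ 209 W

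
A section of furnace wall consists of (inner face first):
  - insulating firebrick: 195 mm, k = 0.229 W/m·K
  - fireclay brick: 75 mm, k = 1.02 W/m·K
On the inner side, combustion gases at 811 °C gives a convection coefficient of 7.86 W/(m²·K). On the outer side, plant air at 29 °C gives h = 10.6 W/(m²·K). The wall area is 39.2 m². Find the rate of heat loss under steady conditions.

Series thermal resistances:
R_inner film = 1/(h_i·A) = 1/(7.86×39.2) = 0.003246 K/W
R_insulating firebrick = L/(kA) = 0.195/(0.229×39.2) = 0.02172 K/W
R_fireclay brick = L/(kA) = 0.075/(1.02×39.2) = 0.001876 K/W
R_outer film = 1/(h_o·A) = 1/(10.6×39.2) = 0.002407 K/W
R_total = 0.02925 K/W
Q = ΔT / R_total = 782 / 0.02925

Q ≈ 26700 W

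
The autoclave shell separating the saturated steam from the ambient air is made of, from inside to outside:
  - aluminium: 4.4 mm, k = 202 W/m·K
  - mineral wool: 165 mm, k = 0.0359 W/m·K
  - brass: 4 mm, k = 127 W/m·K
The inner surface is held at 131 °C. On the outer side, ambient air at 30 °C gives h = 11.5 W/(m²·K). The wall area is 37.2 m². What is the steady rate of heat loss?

Treating each layer as a thermal resistance in series:
R_aluminium = L/(kA) = 0.0044/(202×37.2) = 5.855×10^-7 K/W
R_mineral wool = L/(kA) = 0.165/(0.0359×37.2) = 0.1236 K/W
R_brass = L/(kA) = 0.004/(127×37.2) = 8.467×10^-7 K/W
R_outer film = 1/(h_o·A) = 1/(11.5×37.2) = 0.002338 K/W
R_total = 0.1259 K/W
Q = ΔT / R_total = 101 / 0.1259

Q ≈ 802 W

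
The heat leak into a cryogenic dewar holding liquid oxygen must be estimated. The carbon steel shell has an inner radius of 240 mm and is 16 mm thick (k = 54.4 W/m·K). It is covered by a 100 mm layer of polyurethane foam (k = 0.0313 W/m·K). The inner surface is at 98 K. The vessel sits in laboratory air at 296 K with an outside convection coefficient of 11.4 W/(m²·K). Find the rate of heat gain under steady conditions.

Q ≈ 69.6 W

Each spherical layer contributes R = (1/r_i − 1/r_o)/(4πk):
R_carbon steel shell = (1/0.24 − 1/0.256)/(4π×54.4) = 3.809×10^-4 K/W
R_polyurethane foam = (1/0.256 − 1/0.356)/(4π×0.0313) = 2.79 K/W
R_outer film = 1/(h·4πr_o²) = 1/(11.4×4π×0.356²) = 0.05508 K/W
R_total = 2.845 K/W
Q = ΔT/R_total = 198/2.845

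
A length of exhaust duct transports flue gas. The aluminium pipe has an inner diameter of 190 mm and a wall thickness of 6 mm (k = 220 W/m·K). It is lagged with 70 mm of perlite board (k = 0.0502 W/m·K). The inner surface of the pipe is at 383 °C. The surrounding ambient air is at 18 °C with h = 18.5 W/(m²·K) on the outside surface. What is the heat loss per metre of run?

Per-layer cylindrical resistances, series-summed:
R_aluminium pipe wall = ln(101/95)/(2π×220×1) = 4.431×10^-5 K/W
R_perlite board = ln(171/101)/(2π×0.0502×1) = 1.669 K/W
R_outer film = 1/(h_o·2πr_oL) = 1/(18.5×2π×0.171×1) = 0.05031 K/W
R_total = 1.72 K/W
Q = ΔT/R_total = 365/1.72

q′ ≈ 212 W/m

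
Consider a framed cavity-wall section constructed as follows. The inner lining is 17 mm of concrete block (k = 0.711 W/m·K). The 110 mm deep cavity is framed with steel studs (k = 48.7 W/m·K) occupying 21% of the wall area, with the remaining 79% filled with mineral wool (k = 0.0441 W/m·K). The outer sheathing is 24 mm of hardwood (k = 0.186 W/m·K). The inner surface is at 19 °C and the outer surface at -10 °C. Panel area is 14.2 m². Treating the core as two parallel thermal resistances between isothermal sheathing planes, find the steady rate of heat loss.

Sheathing layers in series; stud and cavity paths in parallel between them.
R_inner = 0.017/(0.711×14.2) = 0.001684 K/W
R_stud  = 0.11/(48.7×0.21×14.2) = 7.575×10^-4 K/W
R_cav   = 0.11/(0.0441×0.79×14.2) = 0.2224 K/W
1/R_core = 1/R_stud + 1/R_cav → R_core = 7.549×10^-4 K/W
R_outer = 0.024/(0.186×14.2) = 0.009087 K/W
R_total = 0.01153 K/W
Q = ΔT/R_total = 29/0.01153

Q ≈ 2520 W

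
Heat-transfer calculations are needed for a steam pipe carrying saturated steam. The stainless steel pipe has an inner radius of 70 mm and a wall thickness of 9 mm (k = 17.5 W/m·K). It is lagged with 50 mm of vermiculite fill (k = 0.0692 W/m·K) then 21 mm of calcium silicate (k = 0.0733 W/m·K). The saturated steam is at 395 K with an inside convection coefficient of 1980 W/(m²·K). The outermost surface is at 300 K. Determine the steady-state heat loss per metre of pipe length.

q′ ≈ 65.2 W/m

Per-layer cylindrical resistances, series-summed:
R_inner film = 1/(h_i·2πr₁L) = 1/(1980×2π×0.07×1) = 0.001148 K/W
R_stainless steel pipe wall = ln(79/70)/(2π×17.5×1) = 0.0011 K/W
R_vermiculite fill = ln(129/79)/(2π×0.0692×1) = 1.128 K/W
R_calcium silicate = ln(150/129)/(2π×0.0733×1) = 0.3275 K/W
R_total = 1.458 K/W
Q = ΔT/R_total = 95/1.458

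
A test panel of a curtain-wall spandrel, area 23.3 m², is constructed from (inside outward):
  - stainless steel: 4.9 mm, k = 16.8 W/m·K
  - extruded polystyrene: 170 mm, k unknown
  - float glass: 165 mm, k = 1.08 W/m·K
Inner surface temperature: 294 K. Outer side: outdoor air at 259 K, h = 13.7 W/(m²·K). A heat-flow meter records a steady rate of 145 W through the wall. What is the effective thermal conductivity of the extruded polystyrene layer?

Using the resistance-network approach (series):
R_stainless steel = L/(kA) = 0.0049/(16.8×23.3) = 1.252×10^-5 K/W
R_float glass = L/(kA) = 0.165/(1.08×23.3) = 0.006557 K/W
R_outer film = 1/(h_o·A) = 1/(13.7×23.3) = 0.003133 K/W
Sum of known resistances R_other = 0.009702 K/W
Total R = ΔT/Q = 35/145 = 0.2414 K/W
R_extruded polystyrene = R_total − R_other = 0.2317 K/W
k = L/(R·A) = 0.17/(0.2317×23.3)

k ≈ 0.0315 W/(m·K)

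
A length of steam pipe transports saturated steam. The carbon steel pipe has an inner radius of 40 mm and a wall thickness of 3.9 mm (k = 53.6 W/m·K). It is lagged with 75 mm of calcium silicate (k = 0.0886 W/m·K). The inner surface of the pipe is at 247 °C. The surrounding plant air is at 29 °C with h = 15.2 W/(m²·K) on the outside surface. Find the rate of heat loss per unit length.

Radial resistances (cylindrical: R_cond = ln(r_o/r_i)/(2πkL), R_conv = 1/(h·2πrL)):
R_carbon steel pipe wall = ln(43.9/40)/(2π×53.6×1) = 2.762×10^-4 K/W
R_calcium silicate = ln(118.9/43.9)/(2π×0.0886×1) = 1.79 K/W
R_outer film = 1/(h_o·2πr_oL) = 1/(15.2×2π×0.1189×1) = 0.08806 K/W
R_total = 1.878 K/W
Q = ΔT/R_total = 218/1.878

q′ ≈ 116 W/m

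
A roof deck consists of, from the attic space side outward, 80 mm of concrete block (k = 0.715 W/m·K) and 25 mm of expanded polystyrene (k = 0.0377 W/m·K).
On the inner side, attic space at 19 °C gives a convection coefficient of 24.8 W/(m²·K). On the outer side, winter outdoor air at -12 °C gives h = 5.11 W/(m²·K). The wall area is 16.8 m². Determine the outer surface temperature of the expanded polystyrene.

T ≈ -6 °C

Using the resistance-network approach (series):
R_inner film = 1/(h_i·A) = 1/(24.8×16.8) = 0.0024 K/W
R_concrete block = L/(kA) = 0.08/(0.715×16.8) = 0.00666 K/W
R_expanded polystyrene = L/(kA) = 0.025/(0.0377×16.8) = 0.03947 K/W
R_outer film = 1/(h_o·A) = 1/(5.11×16.8) = 0.01165 K/W
R_total = 0.06018 K/W;  Q = ΔT/R_total = 31/0.06018 = 515.1 W
T_interface = T_inner − Q·ΣR(inner→interface) = 19 − 515×0.04853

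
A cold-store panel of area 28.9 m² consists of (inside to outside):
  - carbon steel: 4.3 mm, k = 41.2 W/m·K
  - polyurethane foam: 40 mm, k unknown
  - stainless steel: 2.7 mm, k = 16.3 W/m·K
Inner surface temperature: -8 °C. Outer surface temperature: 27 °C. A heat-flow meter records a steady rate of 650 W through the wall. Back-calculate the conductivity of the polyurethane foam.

k ≈ 0.0257 W/(m·K)

Thermal resistances in series:
R_carbon steel = L/(kA) = 0.0043/(41.2×28.9) = 3.611×10^-6 K/W
R_stainless steel = L/(kA) = 0.0027/(16.3×28.9) = 5.732×10^-6 K/W
Sum of known resistances R_other = 9.343×10^-6 K/W
Total R = ΔT/Q = 35/650 = 0.05385 K/W
R_polyurethane foam = R_total − R_other = 0.05384 K/W
k = L/(R·A) = 0.04/(0.05384×28.9)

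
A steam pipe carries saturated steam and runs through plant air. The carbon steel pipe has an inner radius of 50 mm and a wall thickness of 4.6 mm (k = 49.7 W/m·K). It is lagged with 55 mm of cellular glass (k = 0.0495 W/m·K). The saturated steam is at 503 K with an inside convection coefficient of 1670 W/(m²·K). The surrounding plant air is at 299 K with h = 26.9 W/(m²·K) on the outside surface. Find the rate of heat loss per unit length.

q′ ≈ 88.8 W/m

For a radial system each layer contributes R = ln(r_out/r_in)/(2πkL); films add R = 1/(hA).
R_inner film = 1/(h_i·2πr₁L) = 1/(1670×2π×0.05×1) = 0.001906 K/W
R_carbon steel pipe wall = ln(54.6/50)/(2π×49.7×1) = 2.818×10^-4 K/W
R_cellular glass = ln(109.6/54.6)/(2π×0.0495×1) = 2.24 K/W
R_outer film = 1/(h_o·2πr_oL) = 1/(26.9×2π×0.1096×1) = 0.05398 K/W
R_total = 2.297 K/W
Q = ΔT/R_total = 204/2.297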